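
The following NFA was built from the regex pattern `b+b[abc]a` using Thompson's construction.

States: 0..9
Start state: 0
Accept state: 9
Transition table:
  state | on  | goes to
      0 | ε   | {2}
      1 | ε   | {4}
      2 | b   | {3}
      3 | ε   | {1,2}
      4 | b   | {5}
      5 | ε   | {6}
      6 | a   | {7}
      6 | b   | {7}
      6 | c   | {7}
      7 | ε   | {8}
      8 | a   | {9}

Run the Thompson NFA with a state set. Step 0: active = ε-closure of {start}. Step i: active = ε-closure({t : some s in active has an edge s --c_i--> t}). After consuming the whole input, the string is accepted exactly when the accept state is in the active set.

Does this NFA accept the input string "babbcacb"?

S₀ = ε-closure({0}) = {0,2}
'b' @ 1: {1,2,3,4}
'a' @ 2: {}  — dead — no transitions
rest 'bbcacb' ignored (set empty)
end set {} — state 9 not in

Answer: REJECT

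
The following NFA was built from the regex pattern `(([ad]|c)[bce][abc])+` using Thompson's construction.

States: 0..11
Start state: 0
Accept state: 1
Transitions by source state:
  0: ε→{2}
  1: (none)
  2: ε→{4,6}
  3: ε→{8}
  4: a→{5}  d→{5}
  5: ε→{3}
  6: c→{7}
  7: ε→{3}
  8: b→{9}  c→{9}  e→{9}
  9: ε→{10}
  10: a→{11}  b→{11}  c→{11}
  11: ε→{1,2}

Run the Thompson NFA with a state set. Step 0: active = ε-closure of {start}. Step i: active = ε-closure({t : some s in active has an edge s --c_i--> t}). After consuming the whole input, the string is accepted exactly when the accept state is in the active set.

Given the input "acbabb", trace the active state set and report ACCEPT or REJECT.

initial (ε-close {0}): {0,2,4,6}
'a' @ 1: {3,5,8}
'c' @ 2: {9,10}
'b' @ 3: {1,2,4,6,11}  ✓accept
'a' @ 4: {3,5,8}
'b' @ 5: {9,10}
'b' @ 6: {1,2,4,6,11}  ✓accept
final: {1,2,4,6,11}; accept 1 in set

Answer: ACCEPT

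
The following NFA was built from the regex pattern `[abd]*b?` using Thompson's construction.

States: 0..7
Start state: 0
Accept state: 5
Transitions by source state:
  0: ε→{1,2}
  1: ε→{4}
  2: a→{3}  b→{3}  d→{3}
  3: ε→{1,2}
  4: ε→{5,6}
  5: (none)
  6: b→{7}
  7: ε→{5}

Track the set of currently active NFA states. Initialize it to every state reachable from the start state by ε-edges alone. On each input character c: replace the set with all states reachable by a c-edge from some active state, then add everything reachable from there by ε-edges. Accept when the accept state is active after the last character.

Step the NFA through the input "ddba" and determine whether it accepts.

start: ε-closure({0}) = {0,1,2,4,5,6}
'd' @ 1: {1,2,3,4,5,6}  [accepting]
'd' @ 2: {1,2,3,4,5,6}  [accepting]
'b' @ 3: {1,2,3,4,5,6,7}  [accepting]
'a' @ 4: {1,2,3,4,5,6}  [accepting]
after full input: {1,2,3,4,5,6}  (accept=5 in)

Answer: ACCEPT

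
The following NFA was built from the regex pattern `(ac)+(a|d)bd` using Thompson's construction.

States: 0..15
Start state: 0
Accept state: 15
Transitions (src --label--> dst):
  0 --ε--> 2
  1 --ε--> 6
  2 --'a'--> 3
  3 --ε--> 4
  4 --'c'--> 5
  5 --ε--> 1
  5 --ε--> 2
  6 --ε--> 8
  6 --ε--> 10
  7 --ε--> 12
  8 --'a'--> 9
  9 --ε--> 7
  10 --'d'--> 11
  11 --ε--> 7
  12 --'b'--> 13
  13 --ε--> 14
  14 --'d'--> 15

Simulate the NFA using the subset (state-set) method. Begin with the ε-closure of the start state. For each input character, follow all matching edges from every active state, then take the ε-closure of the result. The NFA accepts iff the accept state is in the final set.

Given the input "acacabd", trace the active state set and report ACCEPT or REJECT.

Answer: ACCEPT

Trace:
initial (ε-close {0}): {0,2}
'a' @ 1: {3,4}
'c' @ 2: {1,2,5,6,8,10}
'a' @ 3: {3,4,7,9,12}
'c' @ 4: {1,2,5,6,8,10}
'a' @ 5: {3,4,7,9,12}
'b' @ 6: {13,14}
'd' @ 7: {15}  ✓accept
after full input: {15}  (accept=15 in)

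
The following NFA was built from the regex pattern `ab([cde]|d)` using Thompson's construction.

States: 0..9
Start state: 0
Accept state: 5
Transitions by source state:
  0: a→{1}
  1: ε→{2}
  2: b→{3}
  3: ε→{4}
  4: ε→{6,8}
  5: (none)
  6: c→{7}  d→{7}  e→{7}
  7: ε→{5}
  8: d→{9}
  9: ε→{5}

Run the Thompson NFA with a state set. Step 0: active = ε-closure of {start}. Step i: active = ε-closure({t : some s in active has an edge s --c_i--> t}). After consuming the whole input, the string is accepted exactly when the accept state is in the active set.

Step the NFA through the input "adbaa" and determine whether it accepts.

Answer: REJECT

Trace:
initial (ε-close {0}): {0}
'a' @ 1: {1,2}
'd' @ 2: {}  — state set empty
rest 'baa' ignored (set empty)
after full input: {}  (accept=5 not in)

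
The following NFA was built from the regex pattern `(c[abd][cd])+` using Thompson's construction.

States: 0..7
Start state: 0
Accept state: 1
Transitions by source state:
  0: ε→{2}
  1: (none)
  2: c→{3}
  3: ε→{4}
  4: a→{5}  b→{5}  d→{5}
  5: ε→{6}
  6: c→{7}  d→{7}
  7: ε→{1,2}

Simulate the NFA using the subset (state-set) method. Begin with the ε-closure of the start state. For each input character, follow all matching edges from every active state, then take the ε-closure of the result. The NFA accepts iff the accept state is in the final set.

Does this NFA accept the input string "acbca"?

S₀ = ε-closure({0}) = {0,2}
'a' @ 1: {}  — state set empty
rest 'cbca' ignored (set empty)
final: {}; accept 1 not in set

Answer: REJECT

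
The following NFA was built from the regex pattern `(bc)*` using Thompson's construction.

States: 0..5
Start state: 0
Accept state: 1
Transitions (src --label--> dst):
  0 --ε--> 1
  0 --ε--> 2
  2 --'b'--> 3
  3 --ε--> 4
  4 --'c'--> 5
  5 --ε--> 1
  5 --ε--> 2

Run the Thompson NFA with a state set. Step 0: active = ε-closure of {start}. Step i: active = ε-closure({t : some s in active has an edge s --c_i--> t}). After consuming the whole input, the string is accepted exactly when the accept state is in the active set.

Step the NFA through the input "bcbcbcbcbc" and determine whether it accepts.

Answer: ACCEPT

Steps:
S₀ = ε-closure({0}) = {0,1,2}
'b' @ 1: {3,4}
'c' @ 2: {1,2,5}  ✓accept
'b' @ 3: {3,4}
'c' @ 4: {1,2,5}  ✓accept
'b' @ 5: {3,4}
'c' @ 6: {1,2,5}  ✓accept
'b' @ 7: {3,4}
'c' @ 8: {1,2,5}  ✓accept
'b' @ 9: {3,4}
'c' @ 10: {1,2,5}  ✓accept
final: {1,2,5}; accept 1 in set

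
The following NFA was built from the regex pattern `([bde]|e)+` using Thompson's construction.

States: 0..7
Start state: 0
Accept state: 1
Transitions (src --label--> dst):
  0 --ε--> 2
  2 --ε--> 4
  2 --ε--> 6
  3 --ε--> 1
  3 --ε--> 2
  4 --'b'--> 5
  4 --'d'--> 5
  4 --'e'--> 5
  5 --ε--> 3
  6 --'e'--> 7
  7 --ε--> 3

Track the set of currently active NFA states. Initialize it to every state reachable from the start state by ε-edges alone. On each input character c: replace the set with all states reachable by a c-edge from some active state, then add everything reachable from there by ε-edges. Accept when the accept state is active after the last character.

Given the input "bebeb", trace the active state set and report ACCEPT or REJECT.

Answer: ACCEPT

Derivation:
initial (ε-close {0}): {0,2,4,6}
'b' @ 1: {1,2,3,4,5,6}  [accepting]
'e' @ 2: {1,2,3,4,5,6,7}  [accepting]
'b' @ 3: {1,2,3,4,5,6}  [accepting]
'e' @ 4: {1,2,3,4,5,6,7}  [accepting]
'b' @ 5: {1,2,3,4,5,6}  [accepting]
end set {1,2,3,4,5,6} — state 1 in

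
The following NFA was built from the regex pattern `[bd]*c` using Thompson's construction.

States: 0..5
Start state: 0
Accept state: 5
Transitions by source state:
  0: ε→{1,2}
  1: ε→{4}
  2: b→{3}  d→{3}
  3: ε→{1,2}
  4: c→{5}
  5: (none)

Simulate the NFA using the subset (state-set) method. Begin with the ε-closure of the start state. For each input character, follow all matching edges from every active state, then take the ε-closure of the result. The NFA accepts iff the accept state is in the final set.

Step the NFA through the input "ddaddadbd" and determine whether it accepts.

S₀ = ε-closure({0}) = {0,1,2,4}
'd' @ 1: {1,2,3,4}
'd' @ 2: {1,2,3,4}
'a' @ 3: {}  — dead — no transitions
rest 'ddadbd' ignored (set empty)
end set {} — state 5 not in

Answer: REJECT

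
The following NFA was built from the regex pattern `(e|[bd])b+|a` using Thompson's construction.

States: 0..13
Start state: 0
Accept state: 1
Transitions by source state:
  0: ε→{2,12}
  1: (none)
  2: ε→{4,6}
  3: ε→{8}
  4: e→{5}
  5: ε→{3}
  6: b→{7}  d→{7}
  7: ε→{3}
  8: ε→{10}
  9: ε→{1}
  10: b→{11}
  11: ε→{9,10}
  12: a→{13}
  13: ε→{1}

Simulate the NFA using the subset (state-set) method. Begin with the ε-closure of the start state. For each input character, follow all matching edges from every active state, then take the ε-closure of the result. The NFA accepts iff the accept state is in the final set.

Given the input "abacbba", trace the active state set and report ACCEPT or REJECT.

Answer: REJECT

Trace:
start: ε-closure({0}) = {0,2,4,6,12}
'a' @ 1: {1,13}  (accept∈set)
'b' @ 2: {}  — state set empty
rest 'acbba' ignored (set empty)
final: {}; accept 1 not in set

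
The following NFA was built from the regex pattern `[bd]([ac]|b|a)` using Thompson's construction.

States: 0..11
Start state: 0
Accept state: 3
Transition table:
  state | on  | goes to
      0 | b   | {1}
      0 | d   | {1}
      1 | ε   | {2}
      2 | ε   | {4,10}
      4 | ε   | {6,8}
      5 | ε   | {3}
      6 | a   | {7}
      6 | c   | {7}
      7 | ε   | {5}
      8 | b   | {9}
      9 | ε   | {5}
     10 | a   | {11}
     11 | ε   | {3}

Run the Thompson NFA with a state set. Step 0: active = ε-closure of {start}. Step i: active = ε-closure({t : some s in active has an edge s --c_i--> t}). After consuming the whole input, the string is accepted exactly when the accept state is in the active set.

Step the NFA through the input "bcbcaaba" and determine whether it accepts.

Answer: REJECT

Steps:
start: ε-closure({0}) = {0}
'b' @ 1: {1,2,4,6,8,10}
'c' @ 2: {3,5,7}  (accept∈set)
'b' @ 3: {}  — no active states
rest 'caaba' ignored (set empty)
final: {}; accept 3 not in set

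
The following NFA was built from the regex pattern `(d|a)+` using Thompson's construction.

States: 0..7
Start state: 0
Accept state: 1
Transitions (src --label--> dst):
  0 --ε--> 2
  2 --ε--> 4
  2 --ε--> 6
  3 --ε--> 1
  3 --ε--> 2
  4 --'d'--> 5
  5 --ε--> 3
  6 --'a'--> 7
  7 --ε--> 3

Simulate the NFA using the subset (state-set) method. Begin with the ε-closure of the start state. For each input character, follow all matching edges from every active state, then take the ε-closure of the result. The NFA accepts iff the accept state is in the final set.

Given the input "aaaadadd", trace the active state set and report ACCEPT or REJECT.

S₀ = ε-closure({0}) = {0,2,4,6}
'a' @ 1: {1,2,3,4,6,7}  ✓accept
'a' @ 2: {1,2,3,4,6,7}  ✓accept
'a' @ 3: {1,2,3,4,6,7}  ✓accept
'a' @ 4: {1,2,3,4,6,7}  ✓accept
'd' @ 5: {1,2,3,4,5,6}  ✓accept
'a' @ 6: {1,2,3,4,6,7}  ✓accept
'd' @ 7: {1,2,3,4,5,6}  ✓accept
'd' @ 8: {1,2,3,4,5,6}  ✓accept
end set {1,2,3,4,5,6} — state 1 in

Answer: ACCEPT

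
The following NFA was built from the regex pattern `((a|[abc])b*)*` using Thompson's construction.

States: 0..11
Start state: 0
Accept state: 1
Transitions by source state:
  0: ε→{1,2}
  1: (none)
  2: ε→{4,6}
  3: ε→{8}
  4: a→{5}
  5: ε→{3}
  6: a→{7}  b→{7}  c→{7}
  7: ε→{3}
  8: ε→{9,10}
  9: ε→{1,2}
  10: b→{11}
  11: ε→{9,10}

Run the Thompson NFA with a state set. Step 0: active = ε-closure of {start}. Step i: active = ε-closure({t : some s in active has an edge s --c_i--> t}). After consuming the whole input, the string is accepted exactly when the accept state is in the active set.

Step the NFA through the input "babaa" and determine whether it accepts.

initial (ε-close {0}): {0,1,2,4,6}
'b' @ 1: {1,2,3,4,6,7,8,9,10}  ✓accept
'a' @ 2: {1,2,3,4,5,6,7,8,9,10}  ✓accept
'b' @ 3: {1,2,3,4,6,7,8,9,10,11}  ✓accept
'a' @ 4: {1,2,3,4,5,6,7,8,9,10}  ✓accept
'a' @ 5: {1,2,3,4,5,6,7,8,9,10}  ✓accept
final: {1,2,3,4,5,6,7,8,9,10}; accept 1 in set

Answer: ACCEPT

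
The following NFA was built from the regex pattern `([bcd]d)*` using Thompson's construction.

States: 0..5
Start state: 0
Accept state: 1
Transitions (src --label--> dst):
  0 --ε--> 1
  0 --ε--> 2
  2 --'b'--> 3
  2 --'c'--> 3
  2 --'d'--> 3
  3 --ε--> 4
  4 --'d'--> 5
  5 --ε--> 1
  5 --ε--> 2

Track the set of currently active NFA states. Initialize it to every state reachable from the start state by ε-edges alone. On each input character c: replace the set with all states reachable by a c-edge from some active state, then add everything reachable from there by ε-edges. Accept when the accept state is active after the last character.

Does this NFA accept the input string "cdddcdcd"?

start: ε-closure({0}) = {0,1,2}
'c' @ 1: {3,4}
'd' @ 2: {1,2,5}  ✓accept
'd' @ 3: {3,4}
'd' @ 4: {1,2,5}  ✓accept
'c' @ 5: {3,4}
'd' @ 6: {1,2,5}  ✓accept
'c' @ 7: {3,4}
'd' @ 8: {1,2,5}  ✓accept
end set {1,2,5} — state 1 in

Answer: ACCEPT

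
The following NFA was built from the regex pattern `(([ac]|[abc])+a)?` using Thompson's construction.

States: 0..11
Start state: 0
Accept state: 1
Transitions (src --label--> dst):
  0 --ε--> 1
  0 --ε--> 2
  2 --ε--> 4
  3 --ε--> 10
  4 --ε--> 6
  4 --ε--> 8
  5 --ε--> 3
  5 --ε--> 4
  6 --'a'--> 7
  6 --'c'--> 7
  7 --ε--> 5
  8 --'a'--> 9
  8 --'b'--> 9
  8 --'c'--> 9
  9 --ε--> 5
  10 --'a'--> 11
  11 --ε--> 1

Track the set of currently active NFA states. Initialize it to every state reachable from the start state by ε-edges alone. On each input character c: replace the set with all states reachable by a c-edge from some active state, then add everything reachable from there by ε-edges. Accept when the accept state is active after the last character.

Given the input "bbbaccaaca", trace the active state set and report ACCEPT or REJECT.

initial (ε-close {0}): {0,1,2,4,6,8}
'b' @ 1: {3,4,5,6,8,9,10}
'b' @ 2: {3,4,5,6,8,9,10}
'b' @ 3: {3,4,5,6,8,9,10}
'a' @ 4: {1,3,4,5,6,7,8,9,10,11}  ✓accept
'c' @ 5: {3,4,5,6,7,8,9,10}
'c' @ 6: {3,4,5,6,7,8,9,10}
'a' @ 7: {1,3,4,5,6,7,8,9,10,11}  ✓accept
'a' @ 8: {1,3,4,5,6,7,8,9,10,11}  ✓accept
'c' @ 9: {3,4,5,6,7,8,9,10}
'a' @ 10: {1,3,4,5,6,7,8,9,10,11}  ✓accept
final: {1,3,4,5,6,7,8,9,10,11}; accept 1 in set

Answer: ACCEPT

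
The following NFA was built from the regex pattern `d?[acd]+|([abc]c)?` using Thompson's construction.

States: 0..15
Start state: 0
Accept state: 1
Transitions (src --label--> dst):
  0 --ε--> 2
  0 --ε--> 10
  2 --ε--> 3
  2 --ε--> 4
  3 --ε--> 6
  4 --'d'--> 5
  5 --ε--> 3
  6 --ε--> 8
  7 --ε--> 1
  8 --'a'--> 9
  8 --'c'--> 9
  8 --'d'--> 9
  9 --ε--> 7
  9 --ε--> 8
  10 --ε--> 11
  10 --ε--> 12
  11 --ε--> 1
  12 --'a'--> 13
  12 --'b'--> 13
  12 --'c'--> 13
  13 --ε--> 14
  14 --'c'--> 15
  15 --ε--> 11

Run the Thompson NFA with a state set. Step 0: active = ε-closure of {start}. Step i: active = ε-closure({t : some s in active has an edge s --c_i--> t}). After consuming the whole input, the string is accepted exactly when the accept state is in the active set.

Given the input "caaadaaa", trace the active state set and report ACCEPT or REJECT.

start: ε-closure({0}) = {0,1,2,3,4,6,8,10,11,12}
'c' @ 1: {1,7,8,9,13,14}  ✓accept
'a' @ 2: {1,7,8,9}  ✓accept
'a' @ 3: {1,7,8,9}  ✓accept
'a' @ 4: {1,7,8,9}  ✓accept
'd' @ 5: {1,7,8,9}  ✓accept
'a' @ 6: {1,7,8,9}  ✓accept
'a' @ 7: {1,7,8,9}  ✓accept
'a' @ 8: {1,7,8,9}  ✓accept
final: {1,7,8,9}; accept 1 in set

Answer: ACCEPT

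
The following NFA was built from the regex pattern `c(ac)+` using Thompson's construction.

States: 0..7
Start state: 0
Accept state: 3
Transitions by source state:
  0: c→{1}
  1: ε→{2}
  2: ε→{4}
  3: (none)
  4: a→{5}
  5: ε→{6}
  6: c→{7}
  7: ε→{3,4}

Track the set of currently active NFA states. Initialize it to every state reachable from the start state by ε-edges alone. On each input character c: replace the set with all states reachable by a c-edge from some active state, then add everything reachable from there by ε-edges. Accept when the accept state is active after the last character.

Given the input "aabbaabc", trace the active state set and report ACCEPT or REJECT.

Answer: REJECT

Derivation:
S₀ = ε-closure({0}) = {0}
'a' @ 1: {}  — state set empty
rest 'abbaabc' ignored (set empty)
end set {} — state 3 not in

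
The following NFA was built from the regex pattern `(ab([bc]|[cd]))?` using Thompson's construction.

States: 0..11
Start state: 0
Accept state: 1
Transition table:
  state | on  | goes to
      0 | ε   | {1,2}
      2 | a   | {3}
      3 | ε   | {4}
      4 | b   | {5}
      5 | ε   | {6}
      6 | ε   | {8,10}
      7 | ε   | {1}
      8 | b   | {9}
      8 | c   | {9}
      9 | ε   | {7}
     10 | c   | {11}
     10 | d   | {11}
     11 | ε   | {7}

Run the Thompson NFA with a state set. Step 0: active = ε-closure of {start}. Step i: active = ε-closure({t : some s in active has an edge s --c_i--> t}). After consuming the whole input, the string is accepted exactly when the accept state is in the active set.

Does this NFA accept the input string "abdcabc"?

Answer: REJECT

Derivation:
start: ε-closure({0}) = {0,1,2}
'a' @ 1: {3,4}
'b' @ 2: {5,6,8,10}
'd' @ 3: {1,7,11}  (accept∈set)
'c' @ 4: {}  — dead — no transitions
rest 'abc' ignored (set empty)
end set {} — state 1 not in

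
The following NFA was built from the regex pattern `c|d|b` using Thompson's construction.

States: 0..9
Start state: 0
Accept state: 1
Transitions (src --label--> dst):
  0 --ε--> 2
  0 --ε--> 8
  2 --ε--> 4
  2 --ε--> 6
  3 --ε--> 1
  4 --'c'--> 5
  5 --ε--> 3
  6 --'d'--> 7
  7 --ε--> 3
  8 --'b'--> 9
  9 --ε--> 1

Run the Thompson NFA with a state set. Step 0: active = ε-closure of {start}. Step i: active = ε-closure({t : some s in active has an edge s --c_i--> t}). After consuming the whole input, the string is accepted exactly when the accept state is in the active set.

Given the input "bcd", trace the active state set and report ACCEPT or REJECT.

Answer: REJECT

Trace:
start: ε-closure({0}) = {0,2,4,6,8}
'b' @ 1: {1,9}  (accept∈set)
'c' @ 2: {}  — dead — no transitions
rest 'd' ignored (set empty)
final: {}; accept 1 not in set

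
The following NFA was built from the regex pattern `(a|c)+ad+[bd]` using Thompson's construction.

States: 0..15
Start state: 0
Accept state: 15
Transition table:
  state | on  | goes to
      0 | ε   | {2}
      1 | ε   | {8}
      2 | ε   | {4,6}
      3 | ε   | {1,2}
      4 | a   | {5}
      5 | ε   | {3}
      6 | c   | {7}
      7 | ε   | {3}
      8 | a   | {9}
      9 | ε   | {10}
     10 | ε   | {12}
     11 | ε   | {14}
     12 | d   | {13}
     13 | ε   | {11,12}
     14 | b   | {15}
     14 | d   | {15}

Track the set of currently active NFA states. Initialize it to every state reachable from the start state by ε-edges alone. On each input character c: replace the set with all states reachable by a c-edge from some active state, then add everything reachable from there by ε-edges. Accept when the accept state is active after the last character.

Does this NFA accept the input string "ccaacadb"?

initial (ε-close {0}): {0,2,4,6}
'c' @ 1: {1,2,3,4,6,7,8}
'c' @ 2: {1,2,3,4,6,7,8}
'a' @ 3: {1,2,3,4,5,6,8,9,10,12}
'a' @ 4: {1,2,3,4,5,6,8,9,10,12}
'c' @ 5: {1,2,3,4,6,7,8}
'a' @ 6: {1,2,3,4,5,6,8,9,10,12}
'd' @ 7: {11,12,13,14}
'b' @ 8: {15}  (accept∈set)
end set {15} — state 15 in

Answer: ACCEPT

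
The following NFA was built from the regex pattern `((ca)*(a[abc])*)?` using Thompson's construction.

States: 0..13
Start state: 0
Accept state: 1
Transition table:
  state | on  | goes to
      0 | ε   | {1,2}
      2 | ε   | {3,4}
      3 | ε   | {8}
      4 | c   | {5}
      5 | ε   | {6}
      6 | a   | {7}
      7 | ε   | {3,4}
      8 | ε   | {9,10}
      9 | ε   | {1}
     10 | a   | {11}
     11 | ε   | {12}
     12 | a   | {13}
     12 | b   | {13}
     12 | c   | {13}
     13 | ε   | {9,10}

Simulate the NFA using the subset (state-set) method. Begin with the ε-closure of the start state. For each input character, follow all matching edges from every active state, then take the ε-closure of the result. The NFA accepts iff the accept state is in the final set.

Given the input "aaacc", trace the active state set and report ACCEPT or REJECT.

Answer: REJECT

Trace:
start: ε-closure({0}) = {0,1,2,3,4,8,9,10}
'a' @ 1: {11,12}
'a' @ 2: {1,9,10,13}  [accepting]
'a' @ 3: {11,12}
'c' @ 4: {1,9,10,13}  [accepting]
'c' @ 5: {}  — state set empty
after full input: {}  (accept=1 not in)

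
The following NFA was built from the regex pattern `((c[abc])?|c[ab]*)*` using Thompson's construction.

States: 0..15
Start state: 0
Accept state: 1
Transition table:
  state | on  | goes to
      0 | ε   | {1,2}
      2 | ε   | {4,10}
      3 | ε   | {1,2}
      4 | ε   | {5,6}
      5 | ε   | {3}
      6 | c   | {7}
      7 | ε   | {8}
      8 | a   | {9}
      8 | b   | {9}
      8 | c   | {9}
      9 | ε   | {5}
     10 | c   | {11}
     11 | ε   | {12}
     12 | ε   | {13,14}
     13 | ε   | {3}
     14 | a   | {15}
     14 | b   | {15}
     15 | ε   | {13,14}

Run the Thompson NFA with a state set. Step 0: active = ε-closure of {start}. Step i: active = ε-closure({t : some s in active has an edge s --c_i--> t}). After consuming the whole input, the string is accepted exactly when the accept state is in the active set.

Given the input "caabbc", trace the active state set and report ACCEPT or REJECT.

Answer: ACCEPT

Trace:
S₀ = ε-closure({0}) = {0,1,2,3,4,5,6,10}
'c' @ 1: {1,2,3,4,5,6,7,8,10,11,12,13,14}  [accepting]
'a' @ 2: {1,2,3,4,5,6,9,10,13,14,15}  [accepting]
'a' @ 3: {1,2,3,4,5,6,10,13,14,15}  [accepting]
'b' @ 4: {1,2,3,4,5,6,10,13,14,15}  [accepting]
'b' @ 5: {1,2,3,4,5,6,10,13,14,15}  [accepting]
'c' @ 6: {1,2,3,4,5,6,7,8,10,11,12,13,14}  [accepting]
end set {1,2,3,4,5,6,7,8,10,11,12,13,14} — state 1 in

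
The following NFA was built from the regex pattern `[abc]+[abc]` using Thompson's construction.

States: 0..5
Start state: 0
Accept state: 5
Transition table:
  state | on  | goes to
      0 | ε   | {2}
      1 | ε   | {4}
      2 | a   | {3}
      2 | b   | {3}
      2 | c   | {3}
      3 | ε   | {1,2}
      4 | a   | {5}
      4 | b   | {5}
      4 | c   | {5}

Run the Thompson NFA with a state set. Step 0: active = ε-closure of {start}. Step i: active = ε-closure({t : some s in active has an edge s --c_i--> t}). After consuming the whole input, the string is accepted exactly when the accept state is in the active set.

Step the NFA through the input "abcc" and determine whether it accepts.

Answer: ACCEPT

Derivation:
initial (ε-close {0}): {0,2}
'a' @ 1: {1,2,3,4}
'b' @ 2: {1,2,3,4,5}  [accepting]
'c' @ 3: {1,2,3,4,5}  [accepting]
'c' @ 4: {1,2,3,4,5}  [accepting]
after full input: {1,2,3,4,5}  (accept=5 in)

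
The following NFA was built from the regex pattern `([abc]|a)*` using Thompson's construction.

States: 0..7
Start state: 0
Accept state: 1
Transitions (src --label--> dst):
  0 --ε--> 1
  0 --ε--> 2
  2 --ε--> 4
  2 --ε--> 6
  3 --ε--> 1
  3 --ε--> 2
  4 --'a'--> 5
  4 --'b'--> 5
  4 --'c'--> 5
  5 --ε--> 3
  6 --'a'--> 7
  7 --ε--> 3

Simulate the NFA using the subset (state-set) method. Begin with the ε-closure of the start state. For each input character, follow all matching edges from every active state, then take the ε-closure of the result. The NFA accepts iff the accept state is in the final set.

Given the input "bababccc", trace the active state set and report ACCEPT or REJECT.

Answer: ACCEPT

Steps:
start: ε-closure({0}) = {0,1,2,4,6}
'b' @ 1: {1,2,3,4,5,6}  (accept∈set)
'a' @ 2: {1,2,3,4,5,6,7}  (accept∈set)
'b' @ 3: {1,2,3,4,5,6}  (accept∈set)
'a' @ 4: {1,2,3,4,5,6,7}  (accept∈set)
'b' @ 5: {1,2,3,4,5,6}  (accept∈set)
'c' @ 6: {1,2,3,4,5,6}  (accept∈set)
'c' @ 7: {1,2,3,4,5,6}  (accept∈set)
'c' @ 8: {1,2,3,4,5,6}  (accept∈set)
end set {1,2,3,4,5,6} — state 1 in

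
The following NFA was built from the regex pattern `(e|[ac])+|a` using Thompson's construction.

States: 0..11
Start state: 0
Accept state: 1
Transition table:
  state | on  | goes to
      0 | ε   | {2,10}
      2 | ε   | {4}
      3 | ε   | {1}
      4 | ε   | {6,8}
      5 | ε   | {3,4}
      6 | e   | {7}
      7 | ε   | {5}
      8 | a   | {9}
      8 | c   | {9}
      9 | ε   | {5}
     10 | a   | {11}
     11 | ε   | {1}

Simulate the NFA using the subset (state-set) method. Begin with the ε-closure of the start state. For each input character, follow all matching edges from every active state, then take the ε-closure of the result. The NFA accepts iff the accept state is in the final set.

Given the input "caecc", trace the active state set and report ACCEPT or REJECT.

Answer: ACCEPT

Trace:
S₀ = ε-closure({0}) = {0,2,4,6,8,10}
'c' @ 1: {1,3,4,5,6,8,9}  [accepting]
'a' @ 2: {1,3,4,5,6,8,9}  [accepting]
'e' @ 3: {1,3,4,5,6,7,8}  [accepting]
'c' @ 4: {1,3,4,5,6,8,9}  [accepting]
'c' @ 5: {1,3,4,5,6,8,9}  [accepting]
after full input: {1,3,4,5,6,8,9}  (accept=1 in)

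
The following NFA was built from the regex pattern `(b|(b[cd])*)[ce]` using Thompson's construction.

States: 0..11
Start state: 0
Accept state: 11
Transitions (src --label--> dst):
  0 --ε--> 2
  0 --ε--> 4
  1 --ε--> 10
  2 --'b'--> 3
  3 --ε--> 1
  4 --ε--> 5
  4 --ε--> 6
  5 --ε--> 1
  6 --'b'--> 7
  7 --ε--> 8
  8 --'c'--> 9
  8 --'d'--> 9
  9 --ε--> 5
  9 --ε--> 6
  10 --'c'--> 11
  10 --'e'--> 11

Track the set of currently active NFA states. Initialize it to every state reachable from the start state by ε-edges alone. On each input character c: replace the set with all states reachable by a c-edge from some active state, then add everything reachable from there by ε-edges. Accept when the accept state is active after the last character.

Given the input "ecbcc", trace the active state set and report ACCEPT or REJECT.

Answer: REJECT

Derivation:
start: ε-closure({0}) = {0,1,2,4,5,6,10}
'e' @ 1: {11}  ✓accept
'c' @ 2: {}  — state set empty
rest 'bcc' ignored (set empty)
after full input: {}  (accept=11 not in)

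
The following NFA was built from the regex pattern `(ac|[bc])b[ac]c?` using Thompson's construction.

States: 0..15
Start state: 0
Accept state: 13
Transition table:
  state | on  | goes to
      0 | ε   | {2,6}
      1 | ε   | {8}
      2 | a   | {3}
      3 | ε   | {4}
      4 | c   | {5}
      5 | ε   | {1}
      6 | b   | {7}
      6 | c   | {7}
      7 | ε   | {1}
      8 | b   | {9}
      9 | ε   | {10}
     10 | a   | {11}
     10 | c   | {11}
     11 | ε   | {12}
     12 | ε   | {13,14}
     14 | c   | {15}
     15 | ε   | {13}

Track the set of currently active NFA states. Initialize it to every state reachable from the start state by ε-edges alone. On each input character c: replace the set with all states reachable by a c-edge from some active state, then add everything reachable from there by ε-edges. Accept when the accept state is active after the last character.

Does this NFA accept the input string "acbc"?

S₀ = ε-closure({0}) = {0,2,6}
'a' @ 1: {3,4}
'c' @ 2: {1,5,8}
'b' @ 3: {9,10}
'c' @ 4: {11,12,13,14}  ✓accept
end set {11,12,13,14} — state 13 in

Answer: ACCEPT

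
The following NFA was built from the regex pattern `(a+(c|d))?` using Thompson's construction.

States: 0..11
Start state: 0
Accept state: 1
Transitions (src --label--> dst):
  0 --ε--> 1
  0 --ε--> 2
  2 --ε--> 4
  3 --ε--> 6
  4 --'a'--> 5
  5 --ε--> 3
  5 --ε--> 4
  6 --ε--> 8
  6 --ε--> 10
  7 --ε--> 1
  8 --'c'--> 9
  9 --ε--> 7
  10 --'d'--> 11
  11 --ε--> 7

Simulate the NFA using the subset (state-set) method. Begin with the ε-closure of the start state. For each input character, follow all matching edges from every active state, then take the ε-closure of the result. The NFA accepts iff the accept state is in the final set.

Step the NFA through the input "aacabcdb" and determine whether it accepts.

S₀ = ε-closure({0}) = {0,1,2,4}
'a' @ 1: {3,4,5,6,8,10}
'a' @ 2: {3,4,5,6,8,10}
'c' @ 3: {1,7,9}  (accept∈set)
'a' @ 4: {}  — dead — no transitions
rest 'bcdb' ignored (set empty)
after full input: {}  (accept=1 not in)

Answer: REJECT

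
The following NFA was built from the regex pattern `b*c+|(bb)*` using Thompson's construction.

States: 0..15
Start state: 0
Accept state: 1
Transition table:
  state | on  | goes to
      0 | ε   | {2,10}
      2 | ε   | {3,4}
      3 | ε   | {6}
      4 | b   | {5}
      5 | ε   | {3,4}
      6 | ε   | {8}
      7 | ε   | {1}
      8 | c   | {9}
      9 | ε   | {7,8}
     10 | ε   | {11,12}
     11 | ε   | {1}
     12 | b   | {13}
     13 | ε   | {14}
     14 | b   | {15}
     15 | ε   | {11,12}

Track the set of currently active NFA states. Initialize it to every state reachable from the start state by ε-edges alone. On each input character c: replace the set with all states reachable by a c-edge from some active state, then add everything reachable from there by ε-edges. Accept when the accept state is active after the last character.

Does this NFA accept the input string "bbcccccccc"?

initial (ε-close {0}): {0,1,2,3,4,6,8,10,11,12}
'b' @ 1: {3,4,5,6,8,13,14}
'b' @ 2: {1,3,4,5,6,8,11,12,15}  ✓accept
'c' @ 3: {1,7,8,9}  ✓accept
'c' @ 4: {1,7,8,9}  ✓accept
'c' @ 5: {1,7,8,9}  ✓accept
'c' @ 6: {1,7,8,9}  ✓accept
'c' @ 7: {1,7,8,9}  ✓accept
'c' @ 8: {1,7,8,9}  ✓accept
'c' @ 9: {1,7,8,9}  ✓accept
'c' @ 10: {1,7,8,9}  ✓accept
end set {1,7,8,9} — state 1 in

Answer: ACCEPT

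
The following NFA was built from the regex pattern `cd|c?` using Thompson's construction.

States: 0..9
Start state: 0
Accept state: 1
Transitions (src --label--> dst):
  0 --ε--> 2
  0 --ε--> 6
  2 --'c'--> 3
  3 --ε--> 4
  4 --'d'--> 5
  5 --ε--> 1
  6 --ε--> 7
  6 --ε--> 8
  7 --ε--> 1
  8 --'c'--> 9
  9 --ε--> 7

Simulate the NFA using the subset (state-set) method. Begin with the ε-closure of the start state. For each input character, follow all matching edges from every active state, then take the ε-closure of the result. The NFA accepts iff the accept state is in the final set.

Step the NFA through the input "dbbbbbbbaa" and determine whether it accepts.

Answer: REJECT

Trace:
start: ε-closure({0}) = {0,1,2,6,7,8}
'd' @ 1: {}  — dead — no transitions
rest 'bbbbbbbaa' ignored (set empty)
final: {}; accept 1 not in set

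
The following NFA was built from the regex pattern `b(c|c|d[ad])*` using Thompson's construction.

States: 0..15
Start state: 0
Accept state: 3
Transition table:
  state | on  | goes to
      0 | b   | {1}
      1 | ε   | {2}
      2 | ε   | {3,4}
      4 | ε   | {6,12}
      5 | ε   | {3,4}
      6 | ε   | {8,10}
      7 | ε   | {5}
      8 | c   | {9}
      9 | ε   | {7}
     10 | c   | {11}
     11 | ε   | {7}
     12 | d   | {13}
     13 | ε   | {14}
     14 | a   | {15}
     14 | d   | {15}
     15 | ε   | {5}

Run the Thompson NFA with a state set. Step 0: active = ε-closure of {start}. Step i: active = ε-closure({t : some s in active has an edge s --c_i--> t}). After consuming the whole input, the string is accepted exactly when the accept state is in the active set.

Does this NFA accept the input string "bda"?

start: ε-closure({0}) = {0}
'b' @ 1: {1,2,3,4,6,8,10,12}  [accepting]
'd' @ 2: {13,14}
'a' @ 3: {3,4,5,6,8,10,12,15}  [accepting]
final: {3,4,5,6,8,10,12,15}; accept 3 in set

Answer: ACCEPT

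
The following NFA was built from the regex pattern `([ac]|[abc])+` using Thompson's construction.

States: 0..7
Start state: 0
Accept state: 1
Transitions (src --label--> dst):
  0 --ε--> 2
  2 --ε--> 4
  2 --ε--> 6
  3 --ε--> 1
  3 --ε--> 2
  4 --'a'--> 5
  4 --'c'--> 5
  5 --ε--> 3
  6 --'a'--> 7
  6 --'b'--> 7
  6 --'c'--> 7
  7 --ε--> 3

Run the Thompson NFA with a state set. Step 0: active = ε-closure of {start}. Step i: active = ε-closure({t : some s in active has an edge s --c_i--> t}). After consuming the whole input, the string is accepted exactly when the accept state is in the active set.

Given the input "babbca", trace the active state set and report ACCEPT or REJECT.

start: ε-closure({0}) = {0,2,4,6}
'b' @ 1: {1,2,3,4,6,7}  [accepting]
'a' @ 2: {1,2,3,4,5,6,7}  [accepting]
'b' @ 3: {1,2,3,4,6,7}  [accepting]
'b' @ 4: {1,2,3,4,6,7}  [accepting]
'c' @ 5: {1,2,3,4,5,6,7}  [accepting]
'a' @ 6: {1,2,3,4,5,6,7}  [accepting]
end set {1,2,3,4,5,6,7} — state 1 in

Answer: ACCEPT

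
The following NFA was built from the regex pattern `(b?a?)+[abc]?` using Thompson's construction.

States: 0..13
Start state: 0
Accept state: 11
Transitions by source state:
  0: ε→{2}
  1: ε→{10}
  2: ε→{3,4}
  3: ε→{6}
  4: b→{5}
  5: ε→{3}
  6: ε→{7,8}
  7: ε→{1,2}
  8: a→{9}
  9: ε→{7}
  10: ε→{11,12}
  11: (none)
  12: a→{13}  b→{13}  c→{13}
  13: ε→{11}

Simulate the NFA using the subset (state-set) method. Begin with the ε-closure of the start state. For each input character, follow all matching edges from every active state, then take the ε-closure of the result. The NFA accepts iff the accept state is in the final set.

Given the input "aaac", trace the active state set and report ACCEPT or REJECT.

S₀ = ε-closure({0}) = {0,1,2,3,4,6,7,8,10,11,12}
'a' @ 1: {1,2,3,4,6,7,8,9,10,11,12,13}  ✓accept
'a' @ 2: {1,2,3,4,6,7,8,9,10,11,12,13}  ✓accept
'a' @ 3: {1,2,3,4,6,7,8,9,10,11,12,13}  ✓accept
'c' @ 4: {11,13}  ✓accept
end set {11,13} — state 11 in

Answer: ACCEPT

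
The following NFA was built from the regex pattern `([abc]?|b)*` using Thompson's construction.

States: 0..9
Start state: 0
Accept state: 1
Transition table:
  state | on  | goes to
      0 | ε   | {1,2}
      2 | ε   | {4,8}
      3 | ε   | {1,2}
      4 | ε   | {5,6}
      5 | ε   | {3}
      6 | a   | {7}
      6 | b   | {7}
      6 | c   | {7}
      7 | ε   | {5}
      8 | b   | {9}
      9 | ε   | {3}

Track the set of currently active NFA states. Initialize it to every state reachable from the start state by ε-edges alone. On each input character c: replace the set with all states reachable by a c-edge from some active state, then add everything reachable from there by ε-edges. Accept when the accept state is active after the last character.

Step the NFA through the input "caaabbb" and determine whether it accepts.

Answer: ACCEPT

Trace:
start: ε-closure({0}) = {0,1,2,3,4,5,6,8}
'c' @ 1: {1,2,3,4,5,6,7,8}  ✓accept
'a' @ 2: {1,2,3,4,5,6,7,8}  ✓accept
'a' @ 3: {1,2,3,4,5,6,7,8}  ✓accept
'a' @ 4: {1,2,3,4,5,6,7,8}  ✓accept
'b' @ 5: {1,2,3,4,5,6,7,8,9}  ✓accept
'b' @ 6: {1,2,3,4,5,6,7,8,9}  ✓accept
'b' @ 7: {1,2,3,4,5,6,7,8,9}  ✓accept
after full input: {1,2,3,4,5,6,7,8,9}  (accept=1 in)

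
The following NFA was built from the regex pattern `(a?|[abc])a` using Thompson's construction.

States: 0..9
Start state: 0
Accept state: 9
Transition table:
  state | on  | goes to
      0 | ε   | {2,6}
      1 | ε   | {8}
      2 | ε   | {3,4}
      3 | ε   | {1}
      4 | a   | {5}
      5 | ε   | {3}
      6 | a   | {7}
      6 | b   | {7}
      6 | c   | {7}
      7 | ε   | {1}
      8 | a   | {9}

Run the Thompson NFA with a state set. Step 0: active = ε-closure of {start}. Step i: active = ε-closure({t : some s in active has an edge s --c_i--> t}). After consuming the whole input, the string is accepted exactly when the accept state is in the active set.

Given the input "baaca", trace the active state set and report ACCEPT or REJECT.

Answer: REJECT

Trace:
initial (ε-close {0}): {0,1,2,3,4,6,8}
'b' @ 1: {1,7,8}
'a' @ 2: {9}  (accept∈set)
'a' @ 3: {}  — dead — no transitions
rest 'ca' ignored (set empty)
end set {} — state 9 not in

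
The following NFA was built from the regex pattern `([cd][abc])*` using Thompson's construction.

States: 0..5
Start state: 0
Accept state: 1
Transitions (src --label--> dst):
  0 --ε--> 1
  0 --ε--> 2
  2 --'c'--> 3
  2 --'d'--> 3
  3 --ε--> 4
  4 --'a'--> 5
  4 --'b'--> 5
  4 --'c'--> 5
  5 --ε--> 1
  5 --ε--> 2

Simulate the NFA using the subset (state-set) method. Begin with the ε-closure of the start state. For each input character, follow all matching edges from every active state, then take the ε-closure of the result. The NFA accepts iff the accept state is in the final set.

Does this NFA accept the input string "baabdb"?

S₀ = ε-closure({0}) = {0,1,2}
'b' @ 1: {}  — state set empty
rest 'aabdb' ignored (set empty)
final: {}; accept 1 not in set

Answer: REJECT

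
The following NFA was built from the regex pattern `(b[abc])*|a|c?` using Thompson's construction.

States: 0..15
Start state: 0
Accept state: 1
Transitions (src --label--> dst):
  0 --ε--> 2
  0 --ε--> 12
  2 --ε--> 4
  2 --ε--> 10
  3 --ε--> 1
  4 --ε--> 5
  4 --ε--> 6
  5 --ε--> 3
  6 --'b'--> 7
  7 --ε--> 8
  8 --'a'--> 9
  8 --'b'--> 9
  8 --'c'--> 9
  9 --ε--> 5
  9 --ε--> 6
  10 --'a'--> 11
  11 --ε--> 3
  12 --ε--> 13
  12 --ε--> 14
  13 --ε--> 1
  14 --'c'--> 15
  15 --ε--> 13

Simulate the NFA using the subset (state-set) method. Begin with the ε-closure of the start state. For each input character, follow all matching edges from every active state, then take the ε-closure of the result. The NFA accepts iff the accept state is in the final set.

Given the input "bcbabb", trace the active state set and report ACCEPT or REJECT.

start: ε-closure({0}) = {0,1,2,3,4,5,6,10,12,13,14}
'b' @ 1: {7,8}
'c' @ 2: {1,3,5,6,9}  (accept∈set)
'b' @ 3: {7,8}
'a' @ 4: {1,3,5,6,9}  (accept∈set)
'b' @ 5: {7,8}
'b' @ 6: {1,3,5,6,9}  (accept∈set)
end set {1,3,5,6,9} — state 1 in

Answer: ACCEPT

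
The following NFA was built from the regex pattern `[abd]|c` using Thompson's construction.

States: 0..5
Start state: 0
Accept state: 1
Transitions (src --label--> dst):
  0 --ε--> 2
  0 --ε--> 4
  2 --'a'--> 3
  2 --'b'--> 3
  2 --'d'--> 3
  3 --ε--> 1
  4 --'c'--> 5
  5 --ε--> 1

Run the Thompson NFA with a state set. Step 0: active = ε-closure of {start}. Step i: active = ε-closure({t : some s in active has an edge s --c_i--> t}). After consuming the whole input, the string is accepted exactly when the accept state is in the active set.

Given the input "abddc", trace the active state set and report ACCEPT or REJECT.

initial (ε-close {0}): {0,2,4}
'a' @ 1: {1,3}  [accepting]
'b' @ 2: {}  — dead — no transitions
rest 'ddc' ignored (set empty)
after full input: {}  (accept=1 not in)

Answer: REJECT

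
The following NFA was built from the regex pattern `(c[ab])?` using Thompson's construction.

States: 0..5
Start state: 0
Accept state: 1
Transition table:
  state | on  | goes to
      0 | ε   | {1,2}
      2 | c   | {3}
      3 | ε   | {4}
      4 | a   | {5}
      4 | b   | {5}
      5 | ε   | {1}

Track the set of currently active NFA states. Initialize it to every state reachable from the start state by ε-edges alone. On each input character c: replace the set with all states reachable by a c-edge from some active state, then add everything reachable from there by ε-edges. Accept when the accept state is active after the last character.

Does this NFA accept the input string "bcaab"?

initial (ε-close {0}): {0,1,2}
'b' @ 1: {}  — dead — no transitions
rest 'caab' ignored (set empty)
end set {} — state 1 not in

Answer: REJECT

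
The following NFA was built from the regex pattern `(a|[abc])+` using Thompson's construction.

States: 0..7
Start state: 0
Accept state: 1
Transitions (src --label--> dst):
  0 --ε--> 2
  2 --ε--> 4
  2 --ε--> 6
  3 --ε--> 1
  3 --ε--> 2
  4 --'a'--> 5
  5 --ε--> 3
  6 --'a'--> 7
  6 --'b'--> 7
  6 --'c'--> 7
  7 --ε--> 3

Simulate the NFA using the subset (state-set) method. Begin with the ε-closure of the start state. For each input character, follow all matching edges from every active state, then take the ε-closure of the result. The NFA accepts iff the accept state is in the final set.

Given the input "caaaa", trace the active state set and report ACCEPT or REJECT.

S₀ = ε-closure({0}) = {0,2,4,6}
'c' @ 1: {1,2,3,4,6,7}  ✓accept
'a' @ 2: {1,2,3,4,5,6,7}  ✓accept
'a' @ 3: {1,2,3,4,5,6,7}  ✓accept
'a' @ 4: {1,2,3,4,5,6,7}  ✓accept
'a' @ 5: {1,2,3,4,5,6,7}  ✓accept
after full input: {1,2,3,4,5,6,7}  (accept=1 in)

Answer: ACCEPT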